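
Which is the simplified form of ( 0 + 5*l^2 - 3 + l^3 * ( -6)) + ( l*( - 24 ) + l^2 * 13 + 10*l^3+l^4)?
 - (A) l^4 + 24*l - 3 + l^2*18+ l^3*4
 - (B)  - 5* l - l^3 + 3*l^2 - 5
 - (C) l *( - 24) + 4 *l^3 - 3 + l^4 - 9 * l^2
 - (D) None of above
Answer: D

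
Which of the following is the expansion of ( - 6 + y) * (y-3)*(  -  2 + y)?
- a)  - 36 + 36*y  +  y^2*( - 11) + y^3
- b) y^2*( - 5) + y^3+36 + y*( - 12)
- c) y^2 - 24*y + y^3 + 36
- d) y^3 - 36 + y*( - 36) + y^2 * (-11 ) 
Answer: a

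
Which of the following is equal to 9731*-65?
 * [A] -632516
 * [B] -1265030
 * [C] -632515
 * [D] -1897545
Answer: C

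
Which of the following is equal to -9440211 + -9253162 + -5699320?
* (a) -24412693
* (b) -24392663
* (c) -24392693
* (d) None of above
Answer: c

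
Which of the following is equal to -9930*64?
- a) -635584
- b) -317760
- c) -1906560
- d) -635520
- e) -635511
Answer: d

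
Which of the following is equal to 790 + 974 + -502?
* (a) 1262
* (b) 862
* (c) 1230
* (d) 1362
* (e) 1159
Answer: a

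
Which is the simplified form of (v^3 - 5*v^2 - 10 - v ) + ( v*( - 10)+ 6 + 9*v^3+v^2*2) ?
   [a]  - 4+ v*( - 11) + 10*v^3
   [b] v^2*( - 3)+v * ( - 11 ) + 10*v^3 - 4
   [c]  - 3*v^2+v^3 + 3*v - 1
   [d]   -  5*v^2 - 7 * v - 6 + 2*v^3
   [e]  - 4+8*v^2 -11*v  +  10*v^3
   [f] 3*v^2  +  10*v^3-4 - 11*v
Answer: b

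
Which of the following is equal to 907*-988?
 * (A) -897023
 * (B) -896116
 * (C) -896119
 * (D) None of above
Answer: B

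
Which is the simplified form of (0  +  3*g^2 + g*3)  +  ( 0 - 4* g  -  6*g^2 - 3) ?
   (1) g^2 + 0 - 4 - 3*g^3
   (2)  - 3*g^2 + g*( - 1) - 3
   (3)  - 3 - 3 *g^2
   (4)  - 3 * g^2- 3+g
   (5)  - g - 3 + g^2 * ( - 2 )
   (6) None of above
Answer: 2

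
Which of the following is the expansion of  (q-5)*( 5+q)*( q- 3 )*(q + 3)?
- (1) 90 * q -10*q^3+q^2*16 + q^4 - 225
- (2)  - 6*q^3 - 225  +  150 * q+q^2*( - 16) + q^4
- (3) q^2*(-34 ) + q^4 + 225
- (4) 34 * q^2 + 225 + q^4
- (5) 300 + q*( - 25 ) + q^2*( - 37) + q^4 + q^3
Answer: 3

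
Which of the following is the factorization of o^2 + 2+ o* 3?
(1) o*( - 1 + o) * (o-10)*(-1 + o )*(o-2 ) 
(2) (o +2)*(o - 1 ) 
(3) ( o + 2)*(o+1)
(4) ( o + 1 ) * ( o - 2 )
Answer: 3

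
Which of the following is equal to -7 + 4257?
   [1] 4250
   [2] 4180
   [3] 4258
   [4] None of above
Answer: 1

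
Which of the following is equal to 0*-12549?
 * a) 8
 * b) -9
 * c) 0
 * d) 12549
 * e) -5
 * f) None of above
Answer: c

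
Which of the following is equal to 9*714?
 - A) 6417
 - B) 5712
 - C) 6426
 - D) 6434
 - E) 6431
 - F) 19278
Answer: C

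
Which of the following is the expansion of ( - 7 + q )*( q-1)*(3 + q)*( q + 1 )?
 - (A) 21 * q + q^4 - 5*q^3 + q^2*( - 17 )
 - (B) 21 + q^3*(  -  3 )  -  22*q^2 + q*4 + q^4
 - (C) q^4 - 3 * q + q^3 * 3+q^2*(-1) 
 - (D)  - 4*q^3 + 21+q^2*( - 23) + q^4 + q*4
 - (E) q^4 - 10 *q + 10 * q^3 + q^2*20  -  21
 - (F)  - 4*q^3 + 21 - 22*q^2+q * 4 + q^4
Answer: F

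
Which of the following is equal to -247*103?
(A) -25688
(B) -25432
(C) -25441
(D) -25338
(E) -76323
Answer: C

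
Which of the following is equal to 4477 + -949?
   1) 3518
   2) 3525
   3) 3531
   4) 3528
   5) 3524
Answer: 4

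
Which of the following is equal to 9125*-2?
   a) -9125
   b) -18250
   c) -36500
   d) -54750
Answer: b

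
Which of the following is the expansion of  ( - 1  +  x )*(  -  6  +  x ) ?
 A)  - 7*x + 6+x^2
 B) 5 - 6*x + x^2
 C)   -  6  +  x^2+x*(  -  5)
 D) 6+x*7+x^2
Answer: A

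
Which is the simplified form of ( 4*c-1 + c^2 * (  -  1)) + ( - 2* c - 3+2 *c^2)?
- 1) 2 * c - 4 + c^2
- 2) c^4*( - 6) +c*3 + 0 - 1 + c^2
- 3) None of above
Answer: 1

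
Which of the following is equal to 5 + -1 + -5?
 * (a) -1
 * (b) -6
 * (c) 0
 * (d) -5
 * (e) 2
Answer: a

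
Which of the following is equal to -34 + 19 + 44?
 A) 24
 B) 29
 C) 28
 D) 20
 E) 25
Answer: B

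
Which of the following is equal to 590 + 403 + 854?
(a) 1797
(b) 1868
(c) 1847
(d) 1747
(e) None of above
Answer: c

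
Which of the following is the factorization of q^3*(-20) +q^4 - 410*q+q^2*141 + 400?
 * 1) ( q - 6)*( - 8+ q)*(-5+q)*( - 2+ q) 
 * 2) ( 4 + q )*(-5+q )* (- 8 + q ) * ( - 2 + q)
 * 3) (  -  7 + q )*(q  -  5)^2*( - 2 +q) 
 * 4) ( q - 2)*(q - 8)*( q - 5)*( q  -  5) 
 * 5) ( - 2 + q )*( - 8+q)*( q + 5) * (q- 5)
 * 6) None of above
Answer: 4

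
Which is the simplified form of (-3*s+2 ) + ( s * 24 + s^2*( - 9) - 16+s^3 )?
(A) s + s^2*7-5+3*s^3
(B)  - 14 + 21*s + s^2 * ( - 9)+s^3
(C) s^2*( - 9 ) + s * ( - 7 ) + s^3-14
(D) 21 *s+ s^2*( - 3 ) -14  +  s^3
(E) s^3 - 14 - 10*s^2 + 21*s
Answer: B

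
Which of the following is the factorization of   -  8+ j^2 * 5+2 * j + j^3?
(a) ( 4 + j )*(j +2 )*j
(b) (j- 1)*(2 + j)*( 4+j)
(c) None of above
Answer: b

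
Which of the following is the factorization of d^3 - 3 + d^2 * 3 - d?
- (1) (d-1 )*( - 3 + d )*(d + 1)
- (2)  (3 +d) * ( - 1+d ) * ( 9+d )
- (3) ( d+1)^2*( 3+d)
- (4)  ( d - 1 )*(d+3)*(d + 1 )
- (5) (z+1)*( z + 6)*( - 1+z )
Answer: 4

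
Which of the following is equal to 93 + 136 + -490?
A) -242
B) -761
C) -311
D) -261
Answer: D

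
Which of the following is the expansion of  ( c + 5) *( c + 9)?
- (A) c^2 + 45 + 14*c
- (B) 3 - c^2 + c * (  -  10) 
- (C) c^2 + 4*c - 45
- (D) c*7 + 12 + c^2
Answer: A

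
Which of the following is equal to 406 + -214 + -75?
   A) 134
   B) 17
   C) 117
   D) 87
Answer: C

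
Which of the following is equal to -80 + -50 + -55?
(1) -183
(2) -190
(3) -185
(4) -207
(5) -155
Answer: 3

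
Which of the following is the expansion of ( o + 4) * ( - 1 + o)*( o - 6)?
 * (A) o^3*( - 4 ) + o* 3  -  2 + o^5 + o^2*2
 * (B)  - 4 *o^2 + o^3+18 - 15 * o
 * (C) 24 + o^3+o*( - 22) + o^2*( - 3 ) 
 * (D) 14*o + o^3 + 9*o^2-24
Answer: C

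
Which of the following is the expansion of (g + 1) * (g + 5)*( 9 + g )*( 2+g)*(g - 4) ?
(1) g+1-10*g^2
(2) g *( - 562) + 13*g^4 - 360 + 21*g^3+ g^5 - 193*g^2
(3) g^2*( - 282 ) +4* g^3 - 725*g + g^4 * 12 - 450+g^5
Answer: 2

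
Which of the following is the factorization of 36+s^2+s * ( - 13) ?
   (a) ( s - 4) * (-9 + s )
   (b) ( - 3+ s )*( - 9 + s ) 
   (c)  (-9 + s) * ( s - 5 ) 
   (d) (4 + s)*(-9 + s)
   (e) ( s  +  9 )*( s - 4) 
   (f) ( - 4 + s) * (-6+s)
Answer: a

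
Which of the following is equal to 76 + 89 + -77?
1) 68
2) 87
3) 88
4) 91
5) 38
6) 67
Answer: 3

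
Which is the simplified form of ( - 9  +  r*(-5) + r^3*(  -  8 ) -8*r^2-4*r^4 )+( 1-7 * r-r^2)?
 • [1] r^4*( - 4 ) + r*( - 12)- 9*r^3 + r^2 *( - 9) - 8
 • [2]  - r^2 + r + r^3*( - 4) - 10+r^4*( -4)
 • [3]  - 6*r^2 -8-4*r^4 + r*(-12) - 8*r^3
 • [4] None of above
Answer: 4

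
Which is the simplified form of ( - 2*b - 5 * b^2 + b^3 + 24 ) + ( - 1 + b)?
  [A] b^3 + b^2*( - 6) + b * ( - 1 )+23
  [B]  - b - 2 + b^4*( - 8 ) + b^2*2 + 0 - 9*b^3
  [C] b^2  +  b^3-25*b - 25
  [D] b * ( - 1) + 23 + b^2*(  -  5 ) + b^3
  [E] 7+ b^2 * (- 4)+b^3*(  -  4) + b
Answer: D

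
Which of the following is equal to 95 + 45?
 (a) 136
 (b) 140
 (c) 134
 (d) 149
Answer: b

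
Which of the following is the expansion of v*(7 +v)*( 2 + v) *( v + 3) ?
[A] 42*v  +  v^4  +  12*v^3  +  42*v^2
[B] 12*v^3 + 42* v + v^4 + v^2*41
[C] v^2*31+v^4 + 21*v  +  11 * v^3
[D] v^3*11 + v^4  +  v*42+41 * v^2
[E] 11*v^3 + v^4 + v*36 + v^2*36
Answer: B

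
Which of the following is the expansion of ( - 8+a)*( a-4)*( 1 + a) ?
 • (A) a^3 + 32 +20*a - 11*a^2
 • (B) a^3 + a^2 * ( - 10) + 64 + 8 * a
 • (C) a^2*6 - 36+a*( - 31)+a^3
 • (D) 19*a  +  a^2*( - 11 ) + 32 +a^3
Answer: A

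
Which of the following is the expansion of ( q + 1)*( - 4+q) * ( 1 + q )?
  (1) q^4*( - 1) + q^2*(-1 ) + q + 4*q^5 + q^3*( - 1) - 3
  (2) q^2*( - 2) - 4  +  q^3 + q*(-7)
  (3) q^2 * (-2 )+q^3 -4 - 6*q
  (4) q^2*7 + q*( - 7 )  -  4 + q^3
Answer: 2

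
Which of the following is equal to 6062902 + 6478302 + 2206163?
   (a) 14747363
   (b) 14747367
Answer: b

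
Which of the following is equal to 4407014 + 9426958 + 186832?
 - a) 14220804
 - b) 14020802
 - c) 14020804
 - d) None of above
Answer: c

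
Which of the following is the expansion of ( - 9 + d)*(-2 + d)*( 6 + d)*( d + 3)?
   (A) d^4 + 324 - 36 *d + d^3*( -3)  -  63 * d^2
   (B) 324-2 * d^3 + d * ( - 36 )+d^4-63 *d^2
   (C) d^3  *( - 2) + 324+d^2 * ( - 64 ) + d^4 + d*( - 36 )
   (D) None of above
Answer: B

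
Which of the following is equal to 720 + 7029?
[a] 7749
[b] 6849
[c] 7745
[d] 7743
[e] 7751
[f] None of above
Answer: a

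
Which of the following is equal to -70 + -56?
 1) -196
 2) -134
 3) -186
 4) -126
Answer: 4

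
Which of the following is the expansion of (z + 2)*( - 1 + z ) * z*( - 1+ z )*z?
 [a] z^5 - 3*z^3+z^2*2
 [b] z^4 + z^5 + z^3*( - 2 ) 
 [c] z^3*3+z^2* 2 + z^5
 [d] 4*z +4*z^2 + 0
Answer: a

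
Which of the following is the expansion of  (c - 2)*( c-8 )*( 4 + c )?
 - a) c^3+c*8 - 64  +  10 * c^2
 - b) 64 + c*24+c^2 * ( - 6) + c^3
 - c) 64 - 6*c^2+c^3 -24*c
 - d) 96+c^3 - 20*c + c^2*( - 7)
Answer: c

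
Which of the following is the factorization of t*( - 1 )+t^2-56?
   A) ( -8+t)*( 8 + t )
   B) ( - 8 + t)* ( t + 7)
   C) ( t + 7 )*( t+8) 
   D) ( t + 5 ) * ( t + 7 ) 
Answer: B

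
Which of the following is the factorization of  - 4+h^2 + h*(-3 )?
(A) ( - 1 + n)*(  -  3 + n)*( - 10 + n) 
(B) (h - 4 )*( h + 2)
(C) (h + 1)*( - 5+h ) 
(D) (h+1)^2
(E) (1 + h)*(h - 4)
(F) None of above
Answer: E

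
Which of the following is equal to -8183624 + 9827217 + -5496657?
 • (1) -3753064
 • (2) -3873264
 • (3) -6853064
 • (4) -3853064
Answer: 4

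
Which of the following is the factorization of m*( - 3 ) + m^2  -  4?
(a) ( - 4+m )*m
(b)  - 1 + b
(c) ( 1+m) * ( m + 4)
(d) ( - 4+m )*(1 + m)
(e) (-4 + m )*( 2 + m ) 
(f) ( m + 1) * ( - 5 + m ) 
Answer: d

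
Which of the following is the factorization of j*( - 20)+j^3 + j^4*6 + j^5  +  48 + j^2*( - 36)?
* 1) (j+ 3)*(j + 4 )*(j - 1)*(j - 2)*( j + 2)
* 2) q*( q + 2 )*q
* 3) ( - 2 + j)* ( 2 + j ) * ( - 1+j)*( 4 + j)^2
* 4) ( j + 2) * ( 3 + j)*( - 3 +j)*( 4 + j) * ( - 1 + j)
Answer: 1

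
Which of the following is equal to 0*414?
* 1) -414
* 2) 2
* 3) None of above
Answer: 3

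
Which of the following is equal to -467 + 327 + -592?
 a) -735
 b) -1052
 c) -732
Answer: c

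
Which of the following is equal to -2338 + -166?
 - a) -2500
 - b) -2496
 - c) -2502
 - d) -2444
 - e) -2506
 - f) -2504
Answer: f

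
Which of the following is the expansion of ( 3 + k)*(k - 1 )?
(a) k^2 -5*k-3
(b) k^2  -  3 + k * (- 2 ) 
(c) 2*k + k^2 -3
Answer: c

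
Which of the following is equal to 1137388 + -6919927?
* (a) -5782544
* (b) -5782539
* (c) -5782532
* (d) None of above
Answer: b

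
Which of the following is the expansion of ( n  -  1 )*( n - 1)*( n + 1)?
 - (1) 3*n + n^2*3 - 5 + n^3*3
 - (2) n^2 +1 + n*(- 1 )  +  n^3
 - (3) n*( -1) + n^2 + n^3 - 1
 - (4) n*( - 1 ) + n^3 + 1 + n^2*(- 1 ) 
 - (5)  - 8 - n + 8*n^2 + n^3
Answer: 4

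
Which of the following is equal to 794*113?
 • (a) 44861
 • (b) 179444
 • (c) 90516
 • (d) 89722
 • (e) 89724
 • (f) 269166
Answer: d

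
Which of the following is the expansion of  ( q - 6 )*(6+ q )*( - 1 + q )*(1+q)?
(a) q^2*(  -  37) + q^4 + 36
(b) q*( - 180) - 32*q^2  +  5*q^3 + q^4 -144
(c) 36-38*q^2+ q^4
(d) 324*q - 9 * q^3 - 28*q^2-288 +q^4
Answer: a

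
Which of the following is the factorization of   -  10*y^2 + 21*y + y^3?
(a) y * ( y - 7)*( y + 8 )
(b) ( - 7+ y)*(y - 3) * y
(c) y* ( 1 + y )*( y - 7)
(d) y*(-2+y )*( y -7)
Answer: b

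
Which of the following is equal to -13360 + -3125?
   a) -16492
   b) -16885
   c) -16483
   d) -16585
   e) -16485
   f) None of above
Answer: e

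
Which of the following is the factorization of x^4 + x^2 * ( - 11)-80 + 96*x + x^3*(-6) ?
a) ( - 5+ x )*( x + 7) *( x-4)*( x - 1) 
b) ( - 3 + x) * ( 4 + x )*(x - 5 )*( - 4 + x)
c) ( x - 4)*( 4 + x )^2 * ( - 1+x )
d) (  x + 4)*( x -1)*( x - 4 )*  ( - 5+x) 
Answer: d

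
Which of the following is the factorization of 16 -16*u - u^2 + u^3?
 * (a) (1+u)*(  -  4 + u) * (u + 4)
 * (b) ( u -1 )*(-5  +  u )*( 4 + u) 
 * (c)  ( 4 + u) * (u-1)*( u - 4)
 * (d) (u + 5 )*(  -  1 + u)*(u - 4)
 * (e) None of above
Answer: c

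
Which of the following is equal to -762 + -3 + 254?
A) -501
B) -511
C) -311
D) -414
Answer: B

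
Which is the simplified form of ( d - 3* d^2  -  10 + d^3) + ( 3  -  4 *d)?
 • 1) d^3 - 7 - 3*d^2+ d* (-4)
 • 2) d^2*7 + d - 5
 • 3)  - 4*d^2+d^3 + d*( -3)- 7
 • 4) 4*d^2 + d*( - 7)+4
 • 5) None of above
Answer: 5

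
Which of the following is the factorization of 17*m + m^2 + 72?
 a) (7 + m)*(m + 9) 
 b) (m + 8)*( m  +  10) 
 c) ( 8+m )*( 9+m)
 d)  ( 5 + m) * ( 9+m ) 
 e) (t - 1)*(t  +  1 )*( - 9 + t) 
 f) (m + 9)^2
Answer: c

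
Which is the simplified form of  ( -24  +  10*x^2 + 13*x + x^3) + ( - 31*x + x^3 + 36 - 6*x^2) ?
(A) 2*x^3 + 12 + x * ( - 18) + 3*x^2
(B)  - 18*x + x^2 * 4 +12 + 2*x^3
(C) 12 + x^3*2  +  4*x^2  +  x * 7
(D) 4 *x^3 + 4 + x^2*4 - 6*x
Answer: B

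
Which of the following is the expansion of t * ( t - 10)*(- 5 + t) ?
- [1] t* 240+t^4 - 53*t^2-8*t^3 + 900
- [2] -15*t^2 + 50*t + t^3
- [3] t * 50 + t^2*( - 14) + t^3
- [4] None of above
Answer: 2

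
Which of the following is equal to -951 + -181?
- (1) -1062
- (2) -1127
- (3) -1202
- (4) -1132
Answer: 4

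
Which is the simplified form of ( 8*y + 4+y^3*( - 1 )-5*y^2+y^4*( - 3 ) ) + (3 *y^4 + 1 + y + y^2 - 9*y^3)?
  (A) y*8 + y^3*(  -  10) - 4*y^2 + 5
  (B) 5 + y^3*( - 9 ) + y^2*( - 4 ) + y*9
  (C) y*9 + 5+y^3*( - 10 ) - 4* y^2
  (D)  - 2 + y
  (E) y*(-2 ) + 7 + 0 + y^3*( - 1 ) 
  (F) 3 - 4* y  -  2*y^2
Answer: C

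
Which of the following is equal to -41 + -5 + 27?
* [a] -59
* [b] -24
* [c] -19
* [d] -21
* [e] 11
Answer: c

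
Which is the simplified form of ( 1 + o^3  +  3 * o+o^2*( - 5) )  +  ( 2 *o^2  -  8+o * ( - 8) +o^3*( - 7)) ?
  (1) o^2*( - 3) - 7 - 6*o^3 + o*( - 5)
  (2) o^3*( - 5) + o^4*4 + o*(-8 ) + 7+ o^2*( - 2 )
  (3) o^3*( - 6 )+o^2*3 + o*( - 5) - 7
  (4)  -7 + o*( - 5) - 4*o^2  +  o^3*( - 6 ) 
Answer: 1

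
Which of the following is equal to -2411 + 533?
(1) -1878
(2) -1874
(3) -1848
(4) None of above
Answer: 1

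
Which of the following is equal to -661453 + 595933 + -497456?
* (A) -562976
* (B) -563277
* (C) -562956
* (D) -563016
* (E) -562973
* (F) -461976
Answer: A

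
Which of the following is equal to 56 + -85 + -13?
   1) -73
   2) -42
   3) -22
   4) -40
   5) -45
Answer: 2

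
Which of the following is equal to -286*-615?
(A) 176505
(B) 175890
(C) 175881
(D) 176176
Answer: B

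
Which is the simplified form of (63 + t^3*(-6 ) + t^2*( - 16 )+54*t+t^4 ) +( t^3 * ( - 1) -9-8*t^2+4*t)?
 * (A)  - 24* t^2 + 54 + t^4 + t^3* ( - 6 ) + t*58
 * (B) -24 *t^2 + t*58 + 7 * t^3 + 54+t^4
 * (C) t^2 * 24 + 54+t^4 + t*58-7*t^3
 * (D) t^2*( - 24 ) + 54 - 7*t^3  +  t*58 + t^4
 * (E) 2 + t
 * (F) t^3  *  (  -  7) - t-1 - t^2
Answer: D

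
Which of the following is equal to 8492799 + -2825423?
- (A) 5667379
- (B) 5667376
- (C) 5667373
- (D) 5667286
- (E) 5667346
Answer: B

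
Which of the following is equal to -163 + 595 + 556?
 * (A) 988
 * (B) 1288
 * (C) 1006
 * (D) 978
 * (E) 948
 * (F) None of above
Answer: A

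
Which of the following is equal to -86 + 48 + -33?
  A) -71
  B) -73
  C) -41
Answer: A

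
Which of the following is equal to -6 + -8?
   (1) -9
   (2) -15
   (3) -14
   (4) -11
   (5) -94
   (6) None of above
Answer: 3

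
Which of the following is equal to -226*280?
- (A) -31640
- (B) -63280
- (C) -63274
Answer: B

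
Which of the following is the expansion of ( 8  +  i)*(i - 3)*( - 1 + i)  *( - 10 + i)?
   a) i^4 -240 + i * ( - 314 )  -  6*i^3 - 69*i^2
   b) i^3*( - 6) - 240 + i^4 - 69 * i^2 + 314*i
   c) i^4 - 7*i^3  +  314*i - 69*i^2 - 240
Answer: b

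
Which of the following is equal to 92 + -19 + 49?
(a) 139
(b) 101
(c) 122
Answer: c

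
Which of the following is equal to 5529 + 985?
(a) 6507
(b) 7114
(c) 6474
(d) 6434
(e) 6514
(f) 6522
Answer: e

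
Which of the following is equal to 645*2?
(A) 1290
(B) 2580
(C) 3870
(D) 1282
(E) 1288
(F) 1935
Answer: A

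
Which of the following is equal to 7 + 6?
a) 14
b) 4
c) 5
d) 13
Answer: d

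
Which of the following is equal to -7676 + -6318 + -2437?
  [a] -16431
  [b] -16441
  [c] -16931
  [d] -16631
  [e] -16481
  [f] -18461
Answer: a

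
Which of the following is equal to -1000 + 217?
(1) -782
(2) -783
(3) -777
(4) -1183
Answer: 2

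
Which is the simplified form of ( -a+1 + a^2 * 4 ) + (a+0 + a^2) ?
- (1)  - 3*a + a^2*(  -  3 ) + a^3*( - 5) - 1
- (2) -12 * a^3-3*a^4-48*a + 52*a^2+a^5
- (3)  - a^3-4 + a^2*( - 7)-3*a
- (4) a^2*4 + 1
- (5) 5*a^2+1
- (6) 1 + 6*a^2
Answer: 5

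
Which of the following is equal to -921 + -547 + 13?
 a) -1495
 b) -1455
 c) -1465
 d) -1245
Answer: b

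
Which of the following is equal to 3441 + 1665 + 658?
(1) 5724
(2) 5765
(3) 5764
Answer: 3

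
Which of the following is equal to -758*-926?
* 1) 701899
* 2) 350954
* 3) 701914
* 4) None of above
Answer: 4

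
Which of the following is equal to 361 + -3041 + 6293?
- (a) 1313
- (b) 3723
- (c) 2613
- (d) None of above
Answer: d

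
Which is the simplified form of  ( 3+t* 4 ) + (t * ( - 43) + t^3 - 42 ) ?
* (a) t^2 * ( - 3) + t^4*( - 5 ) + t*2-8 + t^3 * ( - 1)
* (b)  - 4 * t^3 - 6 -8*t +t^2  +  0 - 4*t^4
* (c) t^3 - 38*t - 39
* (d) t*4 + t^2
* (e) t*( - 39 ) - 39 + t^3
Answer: e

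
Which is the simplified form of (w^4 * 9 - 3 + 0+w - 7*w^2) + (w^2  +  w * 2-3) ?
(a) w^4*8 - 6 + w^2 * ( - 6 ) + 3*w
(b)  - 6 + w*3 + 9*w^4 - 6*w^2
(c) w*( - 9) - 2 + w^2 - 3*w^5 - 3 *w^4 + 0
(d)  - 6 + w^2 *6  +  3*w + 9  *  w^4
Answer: b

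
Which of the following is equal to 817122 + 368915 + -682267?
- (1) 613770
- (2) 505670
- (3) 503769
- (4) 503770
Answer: 4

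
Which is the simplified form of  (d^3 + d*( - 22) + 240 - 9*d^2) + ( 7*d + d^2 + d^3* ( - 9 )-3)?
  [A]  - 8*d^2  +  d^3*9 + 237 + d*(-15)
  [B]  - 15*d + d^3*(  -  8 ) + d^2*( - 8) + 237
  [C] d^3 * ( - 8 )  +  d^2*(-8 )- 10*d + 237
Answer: B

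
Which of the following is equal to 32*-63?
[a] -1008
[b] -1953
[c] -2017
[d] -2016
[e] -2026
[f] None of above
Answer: d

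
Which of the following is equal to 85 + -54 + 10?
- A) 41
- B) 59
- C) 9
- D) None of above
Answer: A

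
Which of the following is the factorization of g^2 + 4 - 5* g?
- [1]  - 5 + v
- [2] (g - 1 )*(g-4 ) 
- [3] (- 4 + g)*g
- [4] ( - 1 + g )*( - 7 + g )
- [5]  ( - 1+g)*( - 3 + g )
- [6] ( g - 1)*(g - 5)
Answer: 2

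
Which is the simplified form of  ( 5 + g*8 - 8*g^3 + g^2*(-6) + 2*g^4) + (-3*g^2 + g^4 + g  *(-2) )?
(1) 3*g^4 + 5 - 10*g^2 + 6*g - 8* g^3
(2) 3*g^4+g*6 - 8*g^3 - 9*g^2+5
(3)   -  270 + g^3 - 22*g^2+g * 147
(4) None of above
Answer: 2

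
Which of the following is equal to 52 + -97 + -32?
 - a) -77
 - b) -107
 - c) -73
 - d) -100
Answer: a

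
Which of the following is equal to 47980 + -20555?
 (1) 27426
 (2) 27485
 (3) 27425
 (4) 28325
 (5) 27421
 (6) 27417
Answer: 3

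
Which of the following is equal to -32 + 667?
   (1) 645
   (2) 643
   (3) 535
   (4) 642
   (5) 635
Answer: 5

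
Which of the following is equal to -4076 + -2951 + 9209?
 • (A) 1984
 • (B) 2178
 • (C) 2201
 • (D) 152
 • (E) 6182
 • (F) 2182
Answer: F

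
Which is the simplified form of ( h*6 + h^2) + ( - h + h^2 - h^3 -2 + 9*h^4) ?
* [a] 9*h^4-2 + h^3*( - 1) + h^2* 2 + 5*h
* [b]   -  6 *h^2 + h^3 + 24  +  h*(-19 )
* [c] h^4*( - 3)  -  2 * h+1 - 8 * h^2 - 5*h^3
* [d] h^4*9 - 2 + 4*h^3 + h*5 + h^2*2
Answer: a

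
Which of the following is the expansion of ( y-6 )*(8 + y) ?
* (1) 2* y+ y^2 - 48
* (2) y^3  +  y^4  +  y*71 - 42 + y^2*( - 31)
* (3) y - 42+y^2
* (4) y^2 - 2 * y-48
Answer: 1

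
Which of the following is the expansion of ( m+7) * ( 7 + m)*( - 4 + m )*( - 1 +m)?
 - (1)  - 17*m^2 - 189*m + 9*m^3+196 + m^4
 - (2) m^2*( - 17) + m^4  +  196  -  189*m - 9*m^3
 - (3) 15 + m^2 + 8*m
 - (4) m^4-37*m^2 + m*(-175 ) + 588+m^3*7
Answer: 1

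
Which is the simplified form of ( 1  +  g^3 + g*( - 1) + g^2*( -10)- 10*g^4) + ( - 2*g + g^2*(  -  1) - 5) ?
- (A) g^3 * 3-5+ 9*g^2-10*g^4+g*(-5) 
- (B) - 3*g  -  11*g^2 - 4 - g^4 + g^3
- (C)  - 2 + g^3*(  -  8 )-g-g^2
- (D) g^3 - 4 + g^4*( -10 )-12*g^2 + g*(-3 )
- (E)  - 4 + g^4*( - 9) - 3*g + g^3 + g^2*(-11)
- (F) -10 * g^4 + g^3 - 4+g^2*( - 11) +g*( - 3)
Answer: F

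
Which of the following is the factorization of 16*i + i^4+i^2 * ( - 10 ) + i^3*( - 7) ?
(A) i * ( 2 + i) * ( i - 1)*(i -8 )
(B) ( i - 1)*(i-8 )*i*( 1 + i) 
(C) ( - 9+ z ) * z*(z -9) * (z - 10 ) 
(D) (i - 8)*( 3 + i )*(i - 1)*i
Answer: A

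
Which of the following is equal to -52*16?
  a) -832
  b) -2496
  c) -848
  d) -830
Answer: a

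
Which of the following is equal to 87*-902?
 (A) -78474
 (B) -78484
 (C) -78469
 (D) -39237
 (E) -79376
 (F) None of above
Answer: A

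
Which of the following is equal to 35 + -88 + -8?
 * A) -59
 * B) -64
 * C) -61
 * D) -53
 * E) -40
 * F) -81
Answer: C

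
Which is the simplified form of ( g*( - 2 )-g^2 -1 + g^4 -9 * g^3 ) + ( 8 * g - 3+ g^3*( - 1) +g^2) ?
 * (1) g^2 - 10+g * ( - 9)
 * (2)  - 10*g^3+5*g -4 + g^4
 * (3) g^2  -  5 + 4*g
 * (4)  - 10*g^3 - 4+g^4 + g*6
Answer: 4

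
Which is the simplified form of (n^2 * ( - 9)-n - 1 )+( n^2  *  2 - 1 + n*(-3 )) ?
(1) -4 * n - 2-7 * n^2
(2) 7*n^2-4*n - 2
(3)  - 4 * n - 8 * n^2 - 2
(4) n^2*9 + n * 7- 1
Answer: 1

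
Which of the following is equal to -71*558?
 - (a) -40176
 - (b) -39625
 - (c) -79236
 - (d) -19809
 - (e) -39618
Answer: e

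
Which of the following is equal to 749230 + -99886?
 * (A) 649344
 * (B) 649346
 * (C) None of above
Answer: A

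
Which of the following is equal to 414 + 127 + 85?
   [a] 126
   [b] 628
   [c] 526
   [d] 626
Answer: d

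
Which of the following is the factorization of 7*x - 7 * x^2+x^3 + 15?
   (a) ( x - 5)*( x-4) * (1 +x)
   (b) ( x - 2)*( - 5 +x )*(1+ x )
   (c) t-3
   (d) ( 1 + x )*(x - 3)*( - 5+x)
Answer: d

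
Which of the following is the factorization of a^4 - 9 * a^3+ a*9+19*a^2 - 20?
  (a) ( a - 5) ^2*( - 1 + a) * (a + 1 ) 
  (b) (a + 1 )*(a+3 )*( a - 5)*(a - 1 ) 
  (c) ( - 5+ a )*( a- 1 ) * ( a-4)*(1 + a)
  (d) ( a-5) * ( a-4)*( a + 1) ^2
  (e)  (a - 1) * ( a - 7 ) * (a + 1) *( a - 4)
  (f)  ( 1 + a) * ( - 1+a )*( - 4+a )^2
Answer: c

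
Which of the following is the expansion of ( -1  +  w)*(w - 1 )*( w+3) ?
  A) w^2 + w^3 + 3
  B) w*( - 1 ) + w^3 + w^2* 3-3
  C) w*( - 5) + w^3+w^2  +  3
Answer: C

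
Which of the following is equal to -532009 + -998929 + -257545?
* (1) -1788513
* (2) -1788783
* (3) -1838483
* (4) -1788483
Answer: 4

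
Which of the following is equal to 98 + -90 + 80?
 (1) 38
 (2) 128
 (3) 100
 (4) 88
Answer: 4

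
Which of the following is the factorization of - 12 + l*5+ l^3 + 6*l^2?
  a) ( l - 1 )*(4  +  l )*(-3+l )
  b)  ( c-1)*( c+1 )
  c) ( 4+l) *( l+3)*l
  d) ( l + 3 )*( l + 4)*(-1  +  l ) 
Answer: d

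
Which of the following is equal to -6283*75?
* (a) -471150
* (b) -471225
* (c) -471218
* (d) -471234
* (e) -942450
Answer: b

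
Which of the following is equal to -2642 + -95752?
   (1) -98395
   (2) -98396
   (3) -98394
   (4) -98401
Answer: 3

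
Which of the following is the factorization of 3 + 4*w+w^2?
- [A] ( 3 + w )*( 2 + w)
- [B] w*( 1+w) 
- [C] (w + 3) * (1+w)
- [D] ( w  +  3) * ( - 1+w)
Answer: C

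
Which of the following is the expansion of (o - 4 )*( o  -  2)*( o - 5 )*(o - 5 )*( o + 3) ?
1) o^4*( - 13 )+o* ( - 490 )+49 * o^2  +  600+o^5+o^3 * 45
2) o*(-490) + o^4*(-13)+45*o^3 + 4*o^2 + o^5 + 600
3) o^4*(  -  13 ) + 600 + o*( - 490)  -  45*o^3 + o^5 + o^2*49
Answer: 1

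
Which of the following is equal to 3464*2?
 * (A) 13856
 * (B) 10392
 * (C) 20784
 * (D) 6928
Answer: D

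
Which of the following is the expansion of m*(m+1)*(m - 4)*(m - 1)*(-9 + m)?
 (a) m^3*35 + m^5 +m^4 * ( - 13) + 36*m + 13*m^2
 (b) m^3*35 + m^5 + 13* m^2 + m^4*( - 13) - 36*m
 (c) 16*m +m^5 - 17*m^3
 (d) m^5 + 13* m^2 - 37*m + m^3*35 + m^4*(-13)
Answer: b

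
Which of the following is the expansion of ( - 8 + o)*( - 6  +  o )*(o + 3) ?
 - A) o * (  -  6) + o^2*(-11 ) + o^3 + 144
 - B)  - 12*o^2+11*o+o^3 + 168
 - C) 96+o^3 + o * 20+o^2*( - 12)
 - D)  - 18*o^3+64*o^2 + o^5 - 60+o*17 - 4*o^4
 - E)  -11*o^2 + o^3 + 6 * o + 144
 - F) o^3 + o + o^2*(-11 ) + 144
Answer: E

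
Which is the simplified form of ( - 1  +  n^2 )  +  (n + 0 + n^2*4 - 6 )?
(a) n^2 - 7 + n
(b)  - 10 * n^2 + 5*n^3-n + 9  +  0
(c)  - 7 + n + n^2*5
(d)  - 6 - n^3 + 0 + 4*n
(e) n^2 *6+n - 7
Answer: c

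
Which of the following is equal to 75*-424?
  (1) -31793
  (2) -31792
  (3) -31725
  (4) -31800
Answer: 4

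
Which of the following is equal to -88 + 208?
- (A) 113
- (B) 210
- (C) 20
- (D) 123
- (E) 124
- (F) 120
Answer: F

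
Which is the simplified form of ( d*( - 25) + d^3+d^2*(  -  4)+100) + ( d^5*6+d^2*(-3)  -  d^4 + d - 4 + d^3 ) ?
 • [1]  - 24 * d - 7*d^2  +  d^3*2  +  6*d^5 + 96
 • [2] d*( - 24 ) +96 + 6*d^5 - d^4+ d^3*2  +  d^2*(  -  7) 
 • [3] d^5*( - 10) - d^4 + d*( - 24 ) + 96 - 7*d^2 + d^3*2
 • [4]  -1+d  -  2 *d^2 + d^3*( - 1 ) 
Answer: 2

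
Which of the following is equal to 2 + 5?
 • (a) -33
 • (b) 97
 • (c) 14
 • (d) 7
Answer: d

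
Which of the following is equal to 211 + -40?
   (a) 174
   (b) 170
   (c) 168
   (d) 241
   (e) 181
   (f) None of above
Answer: f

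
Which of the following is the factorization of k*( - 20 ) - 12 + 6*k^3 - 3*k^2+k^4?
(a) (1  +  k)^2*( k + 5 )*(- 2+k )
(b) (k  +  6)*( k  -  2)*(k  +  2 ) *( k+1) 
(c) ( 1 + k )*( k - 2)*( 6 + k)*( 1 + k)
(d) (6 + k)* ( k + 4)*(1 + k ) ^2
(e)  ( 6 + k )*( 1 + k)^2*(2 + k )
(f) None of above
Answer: c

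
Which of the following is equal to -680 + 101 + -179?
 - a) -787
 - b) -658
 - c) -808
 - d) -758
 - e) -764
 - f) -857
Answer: d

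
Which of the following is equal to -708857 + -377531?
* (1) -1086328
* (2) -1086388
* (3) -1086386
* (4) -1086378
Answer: 2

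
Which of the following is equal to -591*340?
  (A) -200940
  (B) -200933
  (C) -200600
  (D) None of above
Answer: A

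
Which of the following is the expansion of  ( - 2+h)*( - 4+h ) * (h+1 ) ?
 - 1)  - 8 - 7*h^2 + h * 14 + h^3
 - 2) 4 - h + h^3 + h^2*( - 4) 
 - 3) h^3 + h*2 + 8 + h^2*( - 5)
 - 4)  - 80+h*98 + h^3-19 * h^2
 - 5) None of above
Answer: 3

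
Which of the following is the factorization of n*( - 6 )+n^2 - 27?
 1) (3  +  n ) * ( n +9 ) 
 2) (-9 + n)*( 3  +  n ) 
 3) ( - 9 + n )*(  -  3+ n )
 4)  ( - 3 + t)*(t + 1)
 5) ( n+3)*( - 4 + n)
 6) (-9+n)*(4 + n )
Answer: 2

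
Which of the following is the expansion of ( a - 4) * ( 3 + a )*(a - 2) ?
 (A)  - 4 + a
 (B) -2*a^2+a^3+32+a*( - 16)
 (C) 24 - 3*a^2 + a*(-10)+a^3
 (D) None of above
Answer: C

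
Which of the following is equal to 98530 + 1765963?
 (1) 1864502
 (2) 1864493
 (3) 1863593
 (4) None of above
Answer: 2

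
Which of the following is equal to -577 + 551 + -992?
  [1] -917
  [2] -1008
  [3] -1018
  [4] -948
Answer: 3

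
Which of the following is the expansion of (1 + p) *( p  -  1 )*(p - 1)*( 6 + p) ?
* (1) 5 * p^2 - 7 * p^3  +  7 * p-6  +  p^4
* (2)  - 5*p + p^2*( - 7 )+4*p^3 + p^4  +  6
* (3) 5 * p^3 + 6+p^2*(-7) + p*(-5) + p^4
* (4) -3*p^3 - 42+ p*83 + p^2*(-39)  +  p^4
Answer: 3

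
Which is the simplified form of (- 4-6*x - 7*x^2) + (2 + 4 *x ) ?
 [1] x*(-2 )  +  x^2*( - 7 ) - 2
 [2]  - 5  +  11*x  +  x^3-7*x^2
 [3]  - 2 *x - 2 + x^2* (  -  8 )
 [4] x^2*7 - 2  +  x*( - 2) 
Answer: 1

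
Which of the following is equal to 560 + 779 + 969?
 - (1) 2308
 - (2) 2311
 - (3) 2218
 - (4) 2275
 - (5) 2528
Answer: 1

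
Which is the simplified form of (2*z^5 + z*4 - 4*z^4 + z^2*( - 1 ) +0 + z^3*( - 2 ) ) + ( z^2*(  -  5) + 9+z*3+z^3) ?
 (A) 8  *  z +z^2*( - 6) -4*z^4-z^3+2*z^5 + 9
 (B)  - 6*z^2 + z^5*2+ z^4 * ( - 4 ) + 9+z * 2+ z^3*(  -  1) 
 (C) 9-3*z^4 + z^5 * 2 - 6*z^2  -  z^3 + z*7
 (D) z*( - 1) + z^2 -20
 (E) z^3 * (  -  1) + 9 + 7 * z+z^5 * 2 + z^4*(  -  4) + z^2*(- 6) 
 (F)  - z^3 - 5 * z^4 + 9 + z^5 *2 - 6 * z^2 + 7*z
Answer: E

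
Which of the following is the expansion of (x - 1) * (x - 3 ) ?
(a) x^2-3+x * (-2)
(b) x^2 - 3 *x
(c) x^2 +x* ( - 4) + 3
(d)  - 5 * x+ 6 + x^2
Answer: c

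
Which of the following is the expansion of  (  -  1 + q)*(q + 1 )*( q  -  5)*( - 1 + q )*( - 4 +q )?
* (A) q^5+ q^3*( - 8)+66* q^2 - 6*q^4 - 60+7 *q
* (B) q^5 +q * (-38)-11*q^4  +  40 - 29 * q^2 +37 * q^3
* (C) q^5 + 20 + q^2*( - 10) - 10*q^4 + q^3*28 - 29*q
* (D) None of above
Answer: C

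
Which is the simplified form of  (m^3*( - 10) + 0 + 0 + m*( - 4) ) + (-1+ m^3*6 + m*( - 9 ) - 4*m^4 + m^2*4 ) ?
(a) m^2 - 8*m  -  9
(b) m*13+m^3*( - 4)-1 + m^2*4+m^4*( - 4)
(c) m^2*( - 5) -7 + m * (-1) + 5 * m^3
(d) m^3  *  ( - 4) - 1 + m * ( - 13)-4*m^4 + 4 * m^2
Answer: d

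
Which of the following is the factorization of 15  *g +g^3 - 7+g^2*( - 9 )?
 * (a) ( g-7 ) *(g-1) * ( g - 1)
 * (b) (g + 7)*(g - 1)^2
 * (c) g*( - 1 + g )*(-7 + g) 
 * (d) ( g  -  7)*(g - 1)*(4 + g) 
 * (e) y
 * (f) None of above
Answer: a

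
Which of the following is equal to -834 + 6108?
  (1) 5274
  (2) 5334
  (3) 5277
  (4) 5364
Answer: 1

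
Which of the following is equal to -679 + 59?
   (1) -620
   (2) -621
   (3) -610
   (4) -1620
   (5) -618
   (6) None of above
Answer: 1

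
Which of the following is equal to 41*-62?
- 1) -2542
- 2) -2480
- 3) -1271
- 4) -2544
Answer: 1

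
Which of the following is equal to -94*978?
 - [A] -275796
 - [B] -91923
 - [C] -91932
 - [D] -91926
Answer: C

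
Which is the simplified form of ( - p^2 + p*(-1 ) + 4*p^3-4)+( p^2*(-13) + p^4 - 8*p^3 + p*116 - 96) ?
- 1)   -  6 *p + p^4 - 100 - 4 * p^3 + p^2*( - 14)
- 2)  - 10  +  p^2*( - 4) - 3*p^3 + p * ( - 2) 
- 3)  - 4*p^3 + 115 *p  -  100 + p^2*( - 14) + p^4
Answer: 3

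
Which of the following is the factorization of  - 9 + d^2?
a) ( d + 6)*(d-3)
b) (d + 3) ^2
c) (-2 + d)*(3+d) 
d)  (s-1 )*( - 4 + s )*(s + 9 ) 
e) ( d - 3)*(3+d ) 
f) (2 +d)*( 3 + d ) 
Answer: e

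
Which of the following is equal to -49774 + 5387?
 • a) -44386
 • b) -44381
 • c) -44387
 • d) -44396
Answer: c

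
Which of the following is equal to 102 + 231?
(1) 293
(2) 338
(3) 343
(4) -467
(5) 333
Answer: 5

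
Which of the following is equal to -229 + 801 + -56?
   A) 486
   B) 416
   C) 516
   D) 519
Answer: C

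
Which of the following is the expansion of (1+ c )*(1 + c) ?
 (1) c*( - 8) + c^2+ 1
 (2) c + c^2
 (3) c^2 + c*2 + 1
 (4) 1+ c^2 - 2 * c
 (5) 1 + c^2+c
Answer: 3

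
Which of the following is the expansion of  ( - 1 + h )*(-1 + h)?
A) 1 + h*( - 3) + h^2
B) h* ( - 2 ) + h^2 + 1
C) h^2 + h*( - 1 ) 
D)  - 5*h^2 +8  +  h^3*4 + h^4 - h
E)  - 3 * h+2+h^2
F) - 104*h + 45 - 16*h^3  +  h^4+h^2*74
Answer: B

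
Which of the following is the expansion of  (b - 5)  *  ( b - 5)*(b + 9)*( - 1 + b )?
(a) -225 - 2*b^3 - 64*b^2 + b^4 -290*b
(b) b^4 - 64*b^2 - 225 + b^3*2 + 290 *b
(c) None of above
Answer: c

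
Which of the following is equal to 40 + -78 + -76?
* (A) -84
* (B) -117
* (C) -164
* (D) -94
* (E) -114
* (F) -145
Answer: E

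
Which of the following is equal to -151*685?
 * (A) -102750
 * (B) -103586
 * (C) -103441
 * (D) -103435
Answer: D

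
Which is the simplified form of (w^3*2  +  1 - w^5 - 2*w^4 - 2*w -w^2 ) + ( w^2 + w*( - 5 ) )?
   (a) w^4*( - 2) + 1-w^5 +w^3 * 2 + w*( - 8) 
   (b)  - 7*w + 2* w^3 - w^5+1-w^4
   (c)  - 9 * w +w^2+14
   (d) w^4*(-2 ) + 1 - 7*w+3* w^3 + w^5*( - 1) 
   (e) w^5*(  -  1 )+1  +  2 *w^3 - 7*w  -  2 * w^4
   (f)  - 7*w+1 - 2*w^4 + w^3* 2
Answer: e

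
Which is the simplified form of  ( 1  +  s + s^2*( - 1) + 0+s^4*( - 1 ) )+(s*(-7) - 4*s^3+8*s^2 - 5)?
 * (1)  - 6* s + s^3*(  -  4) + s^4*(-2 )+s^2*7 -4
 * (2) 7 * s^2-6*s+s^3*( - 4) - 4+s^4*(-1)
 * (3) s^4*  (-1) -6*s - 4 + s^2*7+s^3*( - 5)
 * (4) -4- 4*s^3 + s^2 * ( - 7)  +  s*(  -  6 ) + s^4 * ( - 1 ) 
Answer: 2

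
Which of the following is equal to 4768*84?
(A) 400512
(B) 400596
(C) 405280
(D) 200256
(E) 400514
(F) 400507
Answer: A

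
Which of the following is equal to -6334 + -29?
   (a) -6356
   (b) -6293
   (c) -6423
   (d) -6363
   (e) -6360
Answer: d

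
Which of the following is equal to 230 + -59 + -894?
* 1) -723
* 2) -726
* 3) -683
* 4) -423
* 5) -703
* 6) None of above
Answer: 1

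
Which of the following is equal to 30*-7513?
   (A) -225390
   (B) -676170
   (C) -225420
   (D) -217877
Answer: A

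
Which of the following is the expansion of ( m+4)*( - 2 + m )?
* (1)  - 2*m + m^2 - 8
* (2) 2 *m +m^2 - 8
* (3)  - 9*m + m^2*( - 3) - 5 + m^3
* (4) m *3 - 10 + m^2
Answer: 2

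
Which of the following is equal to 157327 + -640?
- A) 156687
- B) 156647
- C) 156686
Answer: A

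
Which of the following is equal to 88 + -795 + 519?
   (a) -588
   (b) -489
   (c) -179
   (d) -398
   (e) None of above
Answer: e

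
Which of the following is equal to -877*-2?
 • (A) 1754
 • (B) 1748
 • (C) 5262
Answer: A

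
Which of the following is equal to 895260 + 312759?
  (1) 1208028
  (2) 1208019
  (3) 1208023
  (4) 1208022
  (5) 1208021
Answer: 2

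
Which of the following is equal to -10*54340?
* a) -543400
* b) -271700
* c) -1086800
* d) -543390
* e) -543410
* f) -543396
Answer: a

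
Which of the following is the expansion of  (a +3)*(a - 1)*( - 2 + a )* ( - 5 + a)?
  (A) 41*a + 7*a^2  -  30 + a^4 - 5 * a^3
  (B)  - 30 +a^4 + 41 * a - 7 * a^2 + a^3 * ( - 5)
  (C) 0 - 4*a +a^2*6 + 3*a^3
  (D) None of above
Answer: B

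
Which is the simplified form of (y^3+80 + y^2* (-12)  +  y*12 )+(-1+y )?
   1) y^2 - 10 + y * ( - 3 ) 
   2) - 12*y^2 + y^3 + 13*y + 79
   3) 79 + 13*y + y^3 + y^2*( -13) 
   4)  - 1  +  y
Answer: 2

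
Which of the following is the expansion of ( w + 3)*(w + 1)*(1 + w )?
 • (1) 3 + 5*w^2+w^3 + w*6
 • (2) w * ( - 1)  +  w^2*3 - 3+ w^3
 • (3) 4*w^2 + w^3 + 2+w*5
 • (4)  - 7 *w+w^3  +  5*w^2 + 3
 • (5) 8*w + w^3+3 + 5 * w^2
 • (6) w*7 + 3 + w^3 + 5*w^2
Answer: 6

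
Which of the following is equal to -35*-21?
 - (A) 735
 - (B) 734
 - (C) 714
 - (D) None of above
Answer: A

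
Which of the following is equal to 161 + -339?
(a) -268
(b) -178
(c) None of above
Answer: b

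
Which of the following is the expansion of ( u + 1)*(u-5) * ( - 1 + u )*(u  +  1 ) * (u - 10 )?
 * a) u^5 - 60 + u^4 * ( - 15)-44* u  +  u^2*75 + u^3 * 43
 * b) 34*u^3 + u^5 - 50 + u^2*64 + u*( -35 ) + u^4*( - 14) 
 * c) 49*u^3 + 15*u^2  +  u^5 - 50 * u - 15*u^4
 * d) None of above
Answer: b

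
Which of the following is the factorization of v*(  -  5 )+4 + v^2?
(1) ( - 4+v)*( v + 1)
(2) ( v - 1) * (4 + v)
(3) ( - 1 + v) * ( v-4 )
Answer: 3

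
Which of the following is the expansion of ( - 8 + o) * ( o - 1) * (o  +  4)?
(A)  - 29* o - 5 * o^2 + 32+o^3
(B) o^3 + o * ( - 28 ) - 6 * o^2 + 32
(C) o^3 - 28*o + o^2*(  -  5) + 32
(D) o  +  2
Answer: C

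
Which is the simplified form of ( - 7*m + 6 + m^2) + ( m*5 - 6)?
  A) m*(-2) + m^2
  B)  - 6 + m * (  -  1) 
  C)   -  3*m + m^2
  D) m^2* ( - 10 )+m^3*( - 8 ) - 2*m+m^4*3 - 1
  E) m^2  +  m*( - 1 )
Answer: A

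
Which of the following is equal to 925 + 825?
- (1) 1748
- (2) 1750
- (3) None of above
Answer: 2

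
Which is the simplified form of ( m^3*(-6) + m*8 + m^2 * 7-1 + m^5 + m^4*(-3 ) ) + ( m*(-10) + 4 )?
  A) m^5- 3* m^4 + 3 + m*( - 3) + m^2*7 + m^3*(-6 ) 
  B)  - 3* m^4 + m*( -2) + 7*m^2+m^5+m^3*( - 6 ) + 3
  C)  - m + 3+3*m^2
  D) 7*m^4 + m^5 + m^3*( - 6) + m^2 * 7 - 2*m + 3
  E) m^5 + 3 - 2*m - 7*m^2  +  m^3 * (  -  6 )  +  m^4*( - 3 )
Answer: B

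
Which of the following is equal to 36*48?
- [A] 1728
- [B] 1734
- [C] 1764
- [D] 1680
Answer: A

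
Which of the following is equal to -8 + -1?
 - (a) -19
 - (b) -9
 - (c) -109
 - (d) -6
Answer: b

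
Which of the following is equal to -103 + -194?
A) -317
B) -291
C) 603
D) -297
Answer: D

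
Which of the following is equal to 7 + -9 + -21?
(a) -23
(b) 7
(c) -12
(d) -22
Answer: a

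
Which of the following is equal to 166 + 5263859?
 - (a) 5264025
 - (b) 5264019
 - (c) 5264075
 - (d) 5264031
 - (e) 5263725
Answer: a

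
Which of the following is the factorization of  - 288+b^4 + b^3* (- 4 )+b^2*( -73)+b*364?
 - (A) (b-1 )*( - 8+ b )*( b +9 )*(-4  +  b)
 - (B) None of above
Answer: A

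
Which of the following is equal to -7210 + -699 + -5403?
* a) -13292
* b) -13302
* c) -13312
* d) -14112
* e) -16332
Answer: c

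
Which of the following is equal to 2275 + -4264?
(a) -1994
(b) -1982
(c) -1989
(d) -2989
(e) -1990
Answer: c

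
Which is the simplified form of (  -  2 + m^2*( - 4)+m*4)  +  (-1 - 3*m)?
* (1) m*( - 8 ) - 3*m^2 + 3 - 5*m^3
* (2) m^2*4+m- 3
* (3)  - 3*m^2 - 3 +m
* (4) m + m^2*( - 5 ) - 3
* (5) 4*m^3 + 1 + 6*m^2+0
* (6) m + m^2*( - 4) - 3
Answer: 6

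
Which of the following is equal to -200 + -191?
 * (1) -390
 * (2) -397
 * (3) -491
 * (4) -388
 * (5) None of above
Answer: 5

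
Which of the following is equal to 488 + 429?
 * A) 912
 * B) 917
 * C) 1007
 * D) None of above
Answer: B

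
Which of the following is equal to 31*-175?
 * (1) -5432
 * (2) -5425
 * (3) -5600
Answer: 2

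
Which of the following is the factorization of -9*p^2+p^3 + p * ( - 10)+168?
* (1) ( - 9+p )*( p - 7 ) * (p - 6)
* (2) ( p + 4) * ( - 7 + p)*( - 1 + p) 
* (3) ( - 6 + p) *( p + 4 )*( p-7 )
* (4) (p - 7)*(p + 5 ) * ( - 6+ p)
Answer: 3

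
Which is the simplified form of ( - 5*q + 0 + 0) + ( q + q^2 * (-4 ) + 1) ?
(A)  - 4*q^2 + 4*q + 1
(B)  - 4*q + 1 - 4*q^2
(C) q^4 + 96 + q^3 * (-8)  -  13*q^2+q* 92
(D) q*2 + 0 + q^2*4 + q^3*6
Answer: B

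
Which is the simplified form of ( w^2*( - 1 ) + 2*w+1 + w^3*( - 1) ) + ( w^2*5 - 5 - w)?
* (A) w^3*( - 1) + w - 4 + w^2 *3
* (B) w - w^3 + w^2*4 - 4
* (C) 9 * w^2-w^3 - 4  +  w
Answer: B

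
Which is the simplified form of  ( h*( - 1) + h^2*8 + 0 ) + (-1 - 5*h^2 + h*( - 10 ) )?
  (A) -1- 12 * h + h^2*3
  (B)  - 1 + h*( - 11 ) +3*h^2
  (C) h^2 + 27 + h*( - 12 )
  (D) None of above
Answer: B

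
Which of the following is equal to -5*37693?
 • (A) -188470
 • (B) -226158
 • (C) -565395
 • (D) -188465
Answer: D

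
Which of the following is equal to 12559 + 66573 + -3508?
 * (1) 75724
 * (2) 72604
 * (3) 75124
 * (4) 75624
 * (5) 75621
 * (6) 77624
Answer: 4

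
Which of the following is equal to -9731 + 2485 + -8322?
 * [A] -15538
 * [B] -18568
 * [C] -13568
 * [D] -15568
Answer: D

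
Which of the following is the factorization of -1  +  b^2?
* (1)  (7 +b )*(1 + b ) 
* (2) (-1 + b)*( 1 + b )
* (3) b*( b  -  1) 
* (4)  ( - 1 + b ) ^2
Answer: 2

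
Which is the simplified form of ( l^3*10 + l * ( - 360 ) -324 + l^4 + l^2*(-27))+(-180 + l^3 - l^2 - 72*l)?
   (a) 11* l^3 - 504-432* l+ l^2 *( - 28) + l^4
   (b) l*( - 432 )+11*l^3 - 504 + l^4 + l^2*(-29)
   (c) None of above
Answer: a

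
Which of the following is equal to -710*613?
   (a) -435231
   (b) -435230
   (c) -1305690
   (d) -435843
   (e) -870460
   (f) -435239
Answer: b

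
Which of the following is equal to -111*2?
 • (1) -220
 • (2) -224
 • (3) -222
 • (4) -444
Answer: 3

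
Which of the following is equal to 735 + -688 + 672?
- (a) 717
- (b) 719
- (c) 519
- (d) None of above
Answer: b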